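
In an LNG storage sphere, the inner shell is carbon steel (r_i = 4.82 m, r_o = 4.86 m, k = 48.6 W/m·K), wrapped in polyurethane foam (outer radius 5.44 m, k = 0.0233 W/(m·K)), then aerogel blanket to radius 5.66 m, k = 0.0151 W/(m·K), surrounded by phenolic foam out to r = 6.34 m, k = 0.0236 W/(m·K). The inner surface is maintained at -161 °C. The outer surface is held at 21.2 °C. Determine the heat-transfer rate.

Series thermal resistances, inner to outer:
  R_carbon steel = (1/4.82 − 1/4.86)/(4πk) = 0.001708/(4π·48.6) = 2.796×10^-6 K/W
  R_polyurethane foam = (1/4.86 − 1/5.44)/(4πk) = 0.02194/(4π·0.0233) = 0.07493 K/W
  R_aerogel blanket = (1/5.44 − 1/5.66)/(4πk) = 0.007145/(4π·0.0151) = 0.03765 K/W
  R_phenolic foam = (1/5.66 − 1/6.34)/(4πk) = 0.01895/(4π·0.0236) = 0.06390 K/W
ΣR = 2.796×10^-6 + 0.07493 + 0.03765 + 0.06390 = 0.1765 K/W
Q = ΔT/ΣR = (-161 °C − 21.2 °C)/0.1765 = -1030 W
(Negative Q ⇒ heat flows inward; heat gain = 1030 W.)

Q = 1030 W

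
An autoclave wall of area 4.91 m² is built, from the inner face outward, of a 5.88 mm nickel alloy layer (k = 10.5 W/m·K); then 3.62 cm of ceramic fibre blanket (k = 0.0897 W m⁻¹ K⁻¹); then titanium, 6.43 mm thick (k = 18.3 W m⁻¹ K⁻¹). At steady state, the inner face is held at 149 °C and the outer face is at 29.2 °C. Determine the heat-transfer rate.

Q = 1450 W

Series thermal resistances, inner to outer:
  R_nickel alloy = L/(kA) = 0.00588/(10.5·4.91) = 1.141×10^-4 K/W
  R_ceramic fibre blanket = L/(kA) = 0.0362/(0.0897·4.91) = 0.08219 K/W
  R_titanium = L/(kA) = 0.00643/(18.3·4.91) = 7.156×10^-5 K/W
ΣR = 1.141×10^-4 + 0.08219 + 7.156×10^-5 = 0.08238 K/W
Q = ΔT/ΣR = (149 °C − 29.2 °C)/0.08238 = 1450 W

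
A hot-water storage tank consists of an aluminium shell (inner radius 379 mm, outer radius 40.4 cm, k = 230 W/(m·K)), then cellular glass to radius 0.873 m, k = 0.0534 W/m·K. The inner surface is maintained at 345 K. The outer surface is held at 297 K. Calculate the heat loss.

Q = 24.2 W

Treat each layer as a resistance in series:
  R_aluminium = (1/0.379 − 1/0.404)/(4πk) = 0.1633/(4π·230) = 5.649×10^-5 K/W
  R_cellular glass = (1/0.404 − 1/0.873)/(4πk) = 1.330/(4π·0.0534) = 1.982 K/W
ΣR = 5.649×10^-5 + 1.982 = 1.982 K/W
Q = ΔT/ΣR = (345 K − 297 K)/1.982 = 24.2 W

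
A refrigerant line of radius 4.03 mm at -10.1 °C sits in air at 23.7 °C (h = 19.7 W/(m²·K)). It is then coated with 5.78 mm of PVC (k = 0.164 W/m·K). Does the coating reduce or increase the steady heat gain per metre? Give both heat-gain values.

Critical radius for a cylinder: r_cr = k/h = 0.00832 m = 0.832 cm.
Outer radius after coating: r₂ = 0.00403 + 0.00578 = 0.00981 m.
r₁ < r_cr < r₂: heat gain rises to a maximum at r_cr then falls. Whether the coating helps depends on whether Q(r₂) has dropped back below Q(r₁).
Bare: R = 1/(2πr₁h) = 2.005 m·K/W; Q = 33.8/2.005 = 16.9 W/m.
Coated: R = R_cond + R_conv = 1.687 m·K/W; Q = 33.8/1.687 = 20.0 W/m.

increases: 16.9 → 20.0 W/m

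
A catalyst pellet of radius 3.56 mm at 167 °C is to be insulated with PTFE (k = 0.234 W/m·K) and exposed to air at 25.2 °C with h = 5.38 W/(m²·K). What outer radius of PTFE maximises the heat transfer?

For a sphere, r_cr = 2k_ins/h = 2·0.234/5.38 = 0.0870 m = 8.70 cm

r_cr = 8.70 cm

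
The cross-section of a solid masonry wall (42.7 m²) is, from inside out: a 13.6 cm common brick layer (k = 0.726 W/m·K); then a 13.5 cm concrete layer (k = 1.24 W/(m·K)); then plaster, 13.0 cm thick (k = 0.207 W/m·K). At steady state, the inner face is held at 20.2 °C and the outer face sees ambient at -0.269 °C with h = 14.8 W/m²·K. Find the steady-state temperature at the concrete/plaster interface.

T = 14.1 °C

Treat each layer as a resistance in series:
  R_common brick = L/(kA) = 0.136/(0.726·42.7) = 0.004387 K/W
  R_concrete = L/(kA) = 0.135/(1.24·42.7) = 0.002550 K/W
  R_plaster = L/(kA) = 0.130/(0.207·42.7) = 0.01471 K/W
  R_conv,out = 1/(hA) = 1/(14.8·42.7) = 0.001582 K/W
ΣR = 0.004387 + 0.002550 + 0.01471 + 0.001582 = 0.02323 K/W
Q = ΔT/ΣR = (20.2 °C − -0.269 °C)/0.02323 = 881.1 W
From the inner boundary to the concrete/plaster interface, ΣR_partial = 0.006937 K/W.
T_interface = T_in − Q·ΣR_partial = 20.2 °C − (881.1)(0.006937) = 14.1 °C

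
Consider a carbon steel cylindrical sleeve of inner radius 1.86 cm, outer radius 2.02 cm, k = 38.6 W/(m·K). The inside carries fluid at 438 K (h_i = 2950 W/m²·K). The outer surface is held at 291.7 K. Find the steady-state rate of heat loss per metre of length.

Q' = 45.1 kW/m

Resistance network (inner→outer):
  R'_conv,in = 1/(2πr h) = 1/(2π·0.0186·2950) = 0.002901 m·K/W
  R'_carbon steel = ln(0.0202/0.0186)/(2πk) = 0.08252/(2π·38.6) = 3.402×10^-4 m·K/W
ΣR = 0.002901 + 3.402×10^-4 = 0.003241 m·K/W
Q' = ΔT/ΣR = (438 K − 291.7 K)/0.003241 = 45100 W/m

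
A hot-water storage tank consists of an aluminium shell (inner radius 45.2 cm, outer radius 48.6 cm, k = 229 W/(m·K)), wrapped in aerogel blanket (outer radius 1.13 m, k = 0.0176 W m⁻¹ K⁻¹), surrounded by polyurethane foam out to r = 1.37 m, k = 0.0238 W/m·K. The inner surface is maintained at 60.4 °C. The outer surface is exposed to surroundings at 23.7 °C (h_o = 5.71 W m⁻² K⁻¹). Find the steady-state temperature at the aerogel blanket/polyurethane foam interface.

T = 27.0 °C

Resistance network (inner→outer):
  R_aluminium = (1/0.452 − 1/0.486)/(4πk) = 0.1548/(4π·229) = 5.378×10^-5 K/W
  R_aerogel blanket = (1/0.486 − 1/1.13)/(4πk) = 1.173/(4π·0.0176) = 5.302 K/W
  R_polyurethane foam = (1/1.13 − 1/1.37)/(4πk) = 0.1550/(4π·0.0238) = 0.5184 K/W
  R_conv,out = 1/(4πr²h) = 1/(4π·1.37²·5.71) = 0.007425 K/W
ΣR = 5.378×10^-5 + 5.302 + 0.5184 + 0.007425 = 5.828 K/W
Q = ΔT/ΣR = (60.4 °C − 23.7 °C)/5.828 = 6.297 W
From the inner boundary to the aerogel blanket/polyurethane foam interface, ΣR_partial = 5.302 K/W.
T_interface = T_in − Q·ΣR_partial = 60.4 °C − (6.297)(5.302) = 27.0 °C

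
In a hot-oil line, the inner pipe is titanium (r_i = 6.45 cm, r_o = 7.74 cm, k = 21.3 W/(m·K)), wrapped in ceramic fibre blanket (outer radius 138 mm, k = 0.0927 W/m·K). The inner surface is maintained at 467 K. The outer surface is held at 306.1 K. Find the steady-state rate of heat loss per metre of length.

Q' = 162 W/m

Series thermal resistances, inner to outer:
  R'_titanium = ln(0.0774/0.0645)/(2πk) = 0.1823/(2π·21.3) = 0.001362 m·K/W
  R'_ceramic fibre blanket = ln(0.138/0.0774)/(2πk) = 0.5783/(2π·0.0927) = 0.9928 m·K/W
ΣR = 0.001362 + 0.9928 = 0.9942 m·K/W
Q' = ΔT/ΣR = (467 K − 306.1 K)/0.9942 = 162 W/m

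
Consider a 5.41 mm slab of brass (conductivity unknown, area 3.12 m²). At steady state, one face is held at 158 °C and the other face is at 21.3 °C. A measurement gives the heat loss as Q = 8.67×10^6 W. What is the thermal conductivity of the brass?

ΣR = ΔT/Q = |158 − 21.3|/8.67×10^6 = 1.577×10^-5 K/W
L/(kA) = 1.577×10^-5 ⇒ k = 0.00541/(1.577×10^-5·3.12) = 110 W/m·K

k = 110 W/m·K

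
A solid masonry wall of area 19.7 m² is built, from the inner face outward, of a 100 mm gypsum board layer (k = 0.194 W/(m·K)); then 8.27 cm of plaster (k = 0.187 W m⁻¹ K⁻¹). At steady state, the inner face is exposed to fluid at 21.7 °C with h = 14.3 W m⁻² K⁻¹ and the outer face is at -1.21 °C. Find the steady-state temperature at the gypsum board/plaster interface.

T = 8.65 °C

Series thermal resistances, inner to outer:
  R_conv,in = 1/(hA) = 1/(14.3·19.7) = 0.003550 K/W
  R_gypsum board = L/(kA) = 0.100/(0.194·19.7) = 0.02617 K/W
  R_plaster = L/(kA) = 0.0827/(0.187·19.7) = 0.02245 K/W
ΣR = 0.003550 + 0.02617 + 0.02245 = 0.05217 K/W
Q = ΔT/ΣR = (21.7 °C − -1.21 °C)/0.05217 = 439.1 W
From the inner boundary to the gypsum board/plaster interface, ΣR_partial = 0.02972 K/W.
T_interface = T_in − Q·ΣR_partial = 21.7 °C − (439.1)(0.02972) = 8.65 °C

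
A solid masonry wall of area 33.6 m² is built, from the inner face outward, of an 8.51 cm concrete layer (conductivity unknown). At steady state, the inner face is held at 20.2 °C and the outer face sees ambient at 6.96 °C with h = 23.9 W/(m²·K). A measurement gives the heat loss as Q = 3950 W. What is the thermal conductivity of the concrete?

ΣR = ΔT/Q = |20.2 − 6.96|/3950 = 0.003352 K/W
Known resistances:
  R_conv,out = 1/(hA) = 1/(23.9·33.6) = 0.001245 K/W
R_concrete = ΣR − ΣR_known = 0.003352 − 0.001245 = 0.002107 K/W
L/(kA) = 0.002107 ⇒ k = 0.0851/(0.002107·33.6) = 1.20 W/m·K

k = 1.20 W/m·K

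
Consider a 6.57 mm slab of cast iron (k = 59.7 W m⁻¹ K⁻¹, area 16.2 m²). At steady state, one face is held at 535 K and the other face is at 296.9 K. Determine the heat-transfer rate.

Q = 35000 kW

Q = kA·ΔT/L = 59.7 × 16.2 × |535 K − 296.9 K| / 0.00657 = 3.50×10^7 W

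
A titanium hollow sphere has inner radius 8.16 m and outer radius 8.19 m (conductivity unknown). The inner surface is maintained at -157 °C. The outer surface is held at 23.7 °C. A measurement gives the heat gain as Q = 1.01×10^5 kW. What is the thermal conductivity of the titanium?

k = 20.0 W/m·K

ΣR = ΔT/Q = |-157 − 23.7|/1.01×10^8 = 1.789×10^-6 K/W
(1/r₁−1/r₂)/(4πk) = 1.789×10^-6 ⇒ k = 4.489×10^-4/(4π·1.789×10^-6) = 20.0 W/m·K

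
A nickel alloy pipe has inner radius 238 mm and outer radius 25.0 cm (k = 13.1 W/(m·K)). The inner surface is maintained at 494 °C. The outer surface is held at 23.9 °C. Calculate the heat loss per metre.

Q' = 7.87×10^5 W/m

Q' = 2πk·ΔT/ln(r₂/r₁) = 2π × 13.1 × 470.1 / ln(0.250/0.238) = 7.87×10^5 W/m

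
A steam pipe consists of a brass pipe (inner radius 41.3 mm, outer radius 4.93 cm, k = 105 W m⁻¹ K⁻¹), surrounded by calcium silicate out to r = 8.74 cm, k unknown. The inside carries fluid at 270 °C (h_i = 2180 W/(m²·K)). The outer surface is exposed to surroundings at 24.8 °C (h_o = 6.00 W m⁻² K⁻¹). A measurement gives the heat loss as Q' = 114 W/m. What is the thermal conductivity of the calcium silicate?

k = 0.0494 W/m·K

ΣR = ΔT/Q' = |270 − 24.8|/114 = 2.151 m·K/W
Known resistances:
  R'_conv,in = 1/(2πr h) = 1/(2π·0.0413·2180) = 0.001768 m·K/W
  R'_brass = ln(0.0493/0.0413)/(2πk) = 0.1771/(2π·105) = 2.684×10^-4 m·K/W
  R'_conv,out = 1/(2πr h) = 1/(2π·0.0874·6.00) = 0.3035 m·K/W
R_calcium silicate = ΣR − ΣR_known = 2.151 − 0.3055 = 1.845 m·K/W
ln(r₂/r₁)/(2πk) = 1.845 ⇒ k = 0.5726/(2π·1.845) = 0.0494 W/m·K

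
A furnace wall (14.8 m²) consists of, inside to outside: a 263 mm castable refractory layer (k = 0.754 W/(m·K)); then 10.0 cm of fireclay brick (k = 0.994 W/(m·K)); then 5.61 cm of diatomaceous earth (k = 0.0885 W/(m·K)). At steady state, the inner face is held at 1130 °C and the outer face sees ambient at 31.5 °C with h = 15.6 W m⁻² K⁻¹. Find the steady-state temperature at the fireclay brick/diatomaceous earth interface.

Resistance network (inner→outer):
  R_castable refractory = L/(kA) = 0.263/(0.754·14.8) = 0.02357 K/W
  R_fireclay brick = L/(kA) = 0.100/(0.994·14.8) = 0.006798 K/W
  R_diatomaceous earth = L/(kA) = 0.0561/(0.0885·14.8) = 0.04283 K/W
  R_conv,out = 1/(hA) = 1/(15.6·14.8) = 0.004331 K/W
ΣR = 0.02357 + 0.006798 + 0.04283 + 0.004331 = 0.07753 K/W
Q = ΔT/ΣR = (1130 °C − 31.5 °C)/0.07753 = 14170 W
From the inner boundary to the fireclay brick/diatomaceous earth interface, ΣR_partial = 0.03037 K/W.
T_interface = T_in − Q·ΣR_partial = 1130 °C − (14170)(0.03037) = 700 °C

T = 700 °C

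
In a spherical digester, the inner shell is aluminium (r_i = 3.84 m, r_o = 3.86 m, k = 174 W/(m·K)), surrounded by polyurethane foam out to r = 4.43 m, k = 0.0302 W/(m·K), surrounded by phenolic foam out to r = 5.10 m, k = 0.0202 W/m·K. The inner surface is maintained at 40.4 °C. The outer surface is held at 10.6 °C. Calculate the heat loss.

Q = 146 W

Series thermal resistances, inner to outer:
  R_aluminium = (1/3.84 − 1/3.86)/(4πk) = 0.001349/(4π·174) = 6.171×10^-7 K/W
  R_polyurethane foam = (1/3.86 − 1/4.43)/(4πk) = 0.03333/(4π·0.0302) = 0.08783 K/W
  R_phenolic foam = (1/4.43 − 1/5.10)/(4πk) = 0.02966/(4π·0.0202) = 0.1168 K/W
ΣR = 6.171×10^-7 + 0.08783 + 0.1168 = 0.2046 K/W
Q = ΔT/ΣR = (40.4 °C − 10.6 °C)/0.2046 = 146 W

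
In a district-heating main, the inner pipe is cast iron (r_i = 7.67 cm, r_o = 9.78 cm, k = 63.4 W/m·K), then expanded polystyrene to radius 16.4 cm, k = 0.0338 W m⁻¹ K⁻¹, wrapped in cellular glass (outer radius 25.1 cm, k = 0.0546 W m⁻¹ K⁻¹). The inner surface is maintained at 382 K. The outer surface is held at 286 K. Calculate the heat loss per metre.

Treat each layer as a resistance in series:
  R'_cast iron = ln(0.0978/0.0767)/(2πk) = 0.2430/(2π·63.4) = 6.101×10^-4 m·K/W
  R'_expanded polystyrene = ln(0.164/0.0978)/(2πk) = 0.5169/(2π·0.0338) = 2.434 m·K/W
  R'_cellular glass = ln(0.251/0.164)/(2πk) = 0.4256/(2π·0.0546) = 1.241 m·K/W
ΣR = 6.101×10^-4 + 2.434 + 1.241 = 3.676 m·K/W
Q' = ΔT/ΣR = (382 K − 286 K)/3.676 = 26.1 W/m

Q' = 26.1 W/m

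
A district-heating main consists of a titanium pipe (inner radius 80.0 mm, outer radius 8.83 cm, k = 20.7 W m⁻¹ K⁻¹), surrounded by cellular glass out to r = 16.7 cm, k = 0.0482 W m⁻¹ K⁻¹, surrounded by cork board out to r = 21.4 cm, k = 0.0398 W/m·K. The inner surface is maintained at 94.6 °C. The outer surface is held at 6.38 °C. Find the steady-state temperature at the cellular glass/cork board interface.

T = 34.6 °C

Treat each layer as a resistance in series:
  R'_titanium = ln(0.0883/0.0800)/(2πk) = 0.09871/(2π·20.7) = 7.590×10^-4 m·K/W
  R'_cellular glass = ln(0.167/0.0883)/(2πk) = 0.6373/(2π·0.0482) = 2.104 m·K/W
  R'_cork board = ln(0.214/0.167)/(2πk) = 0.2480/(2π·0.0398) = 0.9916 m·K/W
ΣR = 7.590×10^-4 + 2.104 + 0.9916 = 3.096 m·K/W
Q' = ΔT/ΣR = (94.6 °C − 6.38 °C)/3.096 = 28.49 W/m
From the inner boundary to the cellular glass/cork board interface, ΣR_partial = 2.105 m·K/W.
T_interface = T_in − Q'·ΣR_partial = 94.6 °C − (28.49)(2.105) = 34.6 °C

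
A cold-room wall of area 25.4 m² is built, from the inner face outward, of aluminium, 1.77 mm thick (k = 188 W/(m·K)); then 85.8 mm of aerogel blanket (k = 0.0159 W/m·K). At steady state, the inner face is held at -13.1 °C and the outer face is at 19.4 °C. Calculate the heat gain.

Q = 153 W

Series thermal resistances, inner to outer:
  R_aluminium = L/(kA) = 0.00177/(188·25.4) = 3.707×10^-7 K/W
  R_aerogel blanket = L/(kA) = 0.0858/(0.0159·25.4) = 0.2124 K/W
ΣR = 3.707×10^-7 + 0.2124 = 0.2124 K/W
Q = ΔT/ΣR = (-13.1 °C − 19.4 °C)/0.2124 = -153 W
(Negative Q ⇒ heat flows inward; heat gain = 153 W.)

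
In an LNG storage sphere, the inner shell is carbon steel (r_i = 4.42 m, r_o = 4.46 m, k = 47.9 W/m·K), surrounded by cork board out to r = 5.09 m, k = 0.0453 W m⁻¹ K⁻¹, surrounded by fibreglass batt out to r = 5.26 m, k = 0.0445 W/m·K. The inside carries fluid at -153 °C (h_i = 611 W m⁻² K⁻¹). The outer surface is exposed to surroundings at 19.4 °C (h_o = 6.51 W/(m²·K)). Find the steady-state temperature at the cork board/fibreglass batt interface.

Resistance network (inner→outer):
  R_conv,in = 1/(4πr²h) = 1/(4π·4.42²·611) = 6.667×10^-6 K/W
  R_carbon steel = (1/4.42 − 1/4.46)/(4πk) = 0.002029/(4π·47.9) = 3.371×10^-6 K/W
  R_cork board = (1/4.46 − 1/5.09)/(4πk) = 0.02775/(4π·0.0453) = 0.04875 K/W
  R_fibreglass batt = (1/5.09 − 1/5.26)/(4πk) = 0.006350/(4π·0.0445) = 0.01135 K/W
  R_conv,out = 1/(4πr²h) = 1/(4π·5.26²·6.51) = 4.418×10^-4 K/W
ΣR = 6.667×10^-6 + 3.371×10^-6 + 0.04875 + 0.01135 + 4.418×10^-4 = 0.06055 K/W
Q = ΔT/ΣR = (-153 °C − 19.4 °C)/0.06055 = -2847 W
From the inner boundary to the cork board/fibreglass batt interface, ΣR_partial = 0.04876 K/W.
T_interface = T_in − Q·ΣR_partial = -153 °C − (-2847)(0.04876) = -14.2 °C

T = -14.2 °C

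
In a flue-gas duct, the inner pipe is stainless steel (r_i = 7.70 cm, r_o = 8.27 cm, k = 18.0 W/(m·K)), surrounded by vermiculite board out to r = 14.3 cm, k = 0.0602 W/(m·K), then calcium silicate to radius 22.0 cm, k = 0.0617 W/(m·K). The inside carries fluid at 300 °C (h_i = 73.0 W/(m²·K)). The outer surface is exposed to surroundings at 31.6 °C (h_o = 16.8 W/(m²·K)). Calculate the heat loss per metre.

Resistance network (inner→outer):
  R'_conv,in = 1/(2πr h) = 1/(2π·0.0770·73.0) = 0.02831 m·K/W
  R'_stainless steel = ln(0.0827/0.0770)/(2πk) = 0.07141/(2π·18.0) = 6.314×10^-4 m·K/W
  R'_vermiculite board = ln(0.143/0.0827)/(2πk) = 0.5476/(2π·0.0602) = 1.448 m·K/W
  R'_calcium silicate = ln(0.220/0.143)/(2πk) = 0.4308/(2π·0.0617) = 1.111 m·K/W
  R'_conv,out = 1/(2πr h) = 1/(2π·0.220·16.8) = 0.04306 m·K/W
ΣR = 0.02831 + 6.314×10^-4 + 1.448 + 1.111 + 0.04306 = 2.631 m·K/W
Q' = ΔT/ΣR = (300 °C − 31.6 °C)/2.631 = 102 W/m

Q' = 102 W/m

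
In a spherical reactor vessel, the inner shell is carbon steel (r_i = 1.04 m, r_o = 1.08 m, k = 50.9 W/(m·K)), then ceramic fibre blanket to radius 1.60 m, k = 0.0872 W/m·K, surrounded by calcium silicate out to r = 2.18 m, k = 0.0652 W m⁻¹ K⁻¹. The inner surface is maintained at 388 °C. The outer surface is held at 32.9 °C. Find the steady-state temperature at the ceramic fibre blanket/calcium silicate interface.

Resistance network (inner→outer):
  R_carbon steel = (1/1.04 − 1/1.08)/(4πk) = 0.03561/(4π·50.9) = 5.568×10^-5 K/W
  R_ceramic fibre blanket = (1/1.08 − 1/1.60)/(4πk) = 0.3009/(4π·0.0872) = 0.2746 K/W
  R_calcium silicate = (1/1.60 − 1/2.18)/(4πk) = 0.1663/(4π·0.0652) = 0.2030 K/W
ΣR = 5.568×10^-5 + 0.2746 + 0.2030 = 0.4777 K/W
Q = ΔT/ΣR = (388 °C − 32.9 °C)/0.4777 = 743.4 W
From the inner boundary to the ceramic fibre blanket/calcium silicate interface, ΣR_partial = 0.2747 K/W.
T_interface = T_in − Q·ΣR_partial = 388 °C − (743.4)(0.2747) = 184 °C

T = 184 °C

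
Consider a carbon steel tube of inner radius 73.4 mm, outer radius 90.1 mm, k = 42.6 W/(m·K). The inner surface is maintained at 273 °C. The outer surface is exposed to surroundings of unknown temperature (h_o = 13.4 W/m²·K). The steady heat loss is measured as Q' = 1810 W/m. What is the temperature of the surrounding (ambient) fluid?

Series resistances:
  R'_carbon steel = ln(0.0901/0.0734)/(2πk) = 0.2050/(2π·42.6) = 7.659×10^-4 m·K/W
  R'_conv,out = 1/(2πr h) = 1/(2π·0.0901·13.4) = 0.1318 m·K/W
ΣR = 0.1326 m·K/W
ΔT = Q'·ΣR = 1810 × 0.1326 = 240.0 K
Heat flows outward, so T_out = T_in − ΔT = 273 − 240.0 = 33.0 °C

T_out = 33.0 °C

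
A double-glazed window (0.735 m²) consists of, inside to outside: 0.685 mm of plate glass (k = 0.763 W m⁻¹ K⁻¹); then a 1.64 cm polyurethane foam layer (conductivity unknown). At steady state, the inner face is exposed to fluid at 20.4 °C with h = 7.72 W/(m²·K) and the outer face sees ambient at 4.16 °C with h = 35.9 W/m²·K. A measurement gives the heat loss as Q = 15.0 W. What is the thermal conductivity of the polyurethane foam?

k = 0.0257 W/m·K

ΣR = ΔT/Q = |20.4 − 4.16|/15.0 = 1.083 K/W
Known resistances:
  R_conv,in = 1/(hA) = 1/(7.72·0.735) = 0.1762 K/W
  R_plate glass = L/(kA) = 6.85×10^-4/(0.763·0.735) = 0.001221 K/W
  R_conv,out = 1/(hA) = 1/(35.9·0.735) = 0.03790 K/W
R_polyurethane foam = ΣR − ΣR_known = 1.083 − 0.2153 = 0.8677 K/W
L/(kA) = 0.8677 ⇒ k = 0.0164/(0.8677·0.735) = 0.0257 W/m·K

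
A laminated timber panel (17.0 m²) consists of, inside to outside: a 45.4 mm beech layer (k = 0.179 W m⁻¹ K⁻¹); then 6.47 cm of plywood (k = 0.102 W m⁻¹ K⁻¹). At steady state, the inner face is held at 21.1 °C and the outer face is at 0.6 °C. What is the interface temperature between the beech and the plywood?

T = 15.2 °C

Treat each layer as a resistance in series:
  R_beech = L/(kA) = 0.0454/(0.179·17.0) = 0.01492 K/W
  R_plywood = L/(kA) = 0.0647/(0.102·17.0) = 0.03731 K/W
ΣR = 0.01492 + 0.03731 = 0.05223 K/W
Q = ΔT/ΣR = (21.1 °C − 0.6 °C)/0.05223 = 392.5 W
From the inner boundary to the beech/plywood interface, ΣR_partial = 0.01492 K/W.
T_interface = T_in − Q·ΣR_partial = 21.1 °C − (392.5)(0.01492) = 15.2 °C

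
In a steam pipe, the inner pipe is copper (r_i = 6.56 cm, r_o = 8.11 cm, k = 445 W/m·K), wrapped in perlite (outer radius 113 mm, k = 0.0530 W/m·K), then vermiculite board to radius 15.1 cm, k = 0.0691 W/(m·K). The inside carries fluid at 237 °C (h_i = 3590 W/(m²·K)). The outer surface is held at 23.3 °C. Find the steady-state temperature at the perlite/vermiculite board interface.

T = 109 °C

Resistance network (inner→outer):
  R'_conv,in = 1/(2πr h) = 1/(2π·0.0656·3590) = 6.758×10^-4 m·K/W
  R'_copper = ln(0.0811/0.0656)/(2πk) = 0.2121/(2π·445) = 7.586×10^-5 m·K/W
  R'_perlite = ln(0.113/0.0811)/(2πk) = 0.3317/(2π·0.0530) = 0.9961 m·K/W
  R'_vermiculite board = ln(0.151/0.113)/(2πk) = 0.2899/(2π·0.0691) = 0.6677 m·K/W
ΣR = 6.758×10^-4 + 7.586×10^-5 + 0.9961 + 0.6677 = 1.665 m·K/W
Q' = ΔT/ΣR = (237 °C − 23.3 °C)/1.665 = 128.3 W/m
From the inner boundary to the perlite/vermiculite board interface, ΣR_partial = 0.9969 m·K/W.
T_interface = T_in − Q'·ΣR_partial = 237 °C − (128.3)(0.9969) = 109 °C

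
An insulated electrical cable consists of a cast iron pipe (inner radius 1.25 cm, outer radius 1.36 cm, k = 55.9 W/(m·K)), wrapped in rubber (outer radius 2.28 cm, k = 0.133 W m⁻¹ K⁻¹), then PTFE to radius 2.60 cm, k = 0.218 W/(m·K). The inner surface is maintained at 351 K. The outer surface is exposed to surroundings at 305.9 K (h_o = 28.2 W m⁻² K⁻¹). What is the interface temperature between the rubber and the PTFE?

T = 321.1 K

Series thermal resistances, inner to outer:
  R'_cast iron = ln(0.0136/0.0125)/(2πk) = 0.08434/(2π·55.9) = 2.401×10^-4 m·K/W
  R'_rubber = ln(0.0228/0.0136)/(2πk) = 0.5167/(2π·0.133) = 0.6183 m·K/W
  R'_PTFE = ln(0.0260/0.0228)/(2πk) = 0.1313/(2π·0.218) = 0.09588 m·K/W
  R'_conv,out = 1/(2πr h) = 1/(2π·0.0260·28.2) = 0.2171 m·K/W
ΣR = 2.401×10^-4 + 0.6183 + 0.09588 + 0.2171 = 0.9315 m·K/W
Q' = ΔT/ΣR = (351 K − 305.9 K)/0.9315 = 48.42 W/m
From the inner boundary to the rubber/PTFE interface, ΣR_partial = 0.6185 m·K/W.
T_interface = T_in − Q'·ΣR_partial = 351 K − (48.42)(0.6185) = 321.1 K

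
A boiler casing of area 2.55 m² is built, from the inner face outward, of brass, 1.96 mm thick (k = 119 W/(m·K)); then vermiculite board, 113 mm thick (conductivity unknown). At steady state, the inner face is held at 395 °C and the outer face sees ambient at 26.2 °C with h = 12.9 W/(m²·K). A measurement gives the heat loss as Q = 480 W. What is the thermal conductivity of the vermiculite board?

ΣR = ΔT/Q = |395 − 26.2|/480 = 0.7683 K/W
Known resistances:
  R_brass = L/(kA) = 0.00196/(119·2.55) = 6.459×10^-6 K/W
  R_conv,out = 1/(hA) = 1/(12.9·2.55) = 0.03040 K/W
R_vermiculite board = ΣR − ΣR_known = 0.7683 − 0.03041 = 0.7379 K/W
L/(kA) = 0.7379 ⇒ k = 0.113/(0.7379·2.55) = 0.0601 W/m·K

k = 0.0601 W/m·K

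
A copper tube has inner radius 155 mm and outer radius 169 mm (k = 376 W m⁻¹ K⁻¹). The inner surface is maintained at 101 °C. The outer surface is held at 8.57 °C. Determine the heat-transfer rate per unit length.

Q' = 2πk·ΔT/ln(r₂/r₁) = 2π × 376 × 92.43 / ln(0.169/0.155) = 2.53×10^6 W/m

Q' = 2530 kW/m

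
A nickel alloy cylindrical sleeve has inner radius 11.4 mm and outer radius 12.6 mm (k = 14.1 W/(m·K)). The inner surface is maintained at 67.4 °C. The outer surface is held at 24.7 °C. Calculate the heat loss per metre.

Q' = 37800 W/m

Q' = 2πk·ΔT/ln(r₂/r₁) = 2π × 14.1 × 42.7 / ln(0.0126/0.0114) = 37800 W/m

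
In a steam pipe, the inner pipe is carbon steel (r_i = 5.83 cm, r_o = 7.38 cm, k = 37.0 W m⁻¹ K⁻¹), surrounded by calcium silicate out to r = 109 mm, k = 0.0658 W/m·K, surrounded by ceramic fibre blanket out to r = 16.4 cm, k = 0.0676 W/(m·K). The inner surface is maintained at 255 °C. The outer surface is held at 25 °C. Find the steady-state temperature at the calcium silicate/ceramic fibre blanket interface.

Resistance network (inner→outer):
  R'_carbon steel = ln(0.0738/0.0583)/(2πk) = 0.2358/(2π·37.0) = 0.001014 m·K/W
  R'_calcium silicate = ln(0.109/0.0738)/(2πk) = 0.3900/(2π·0.0658) = 0.9433 m·K/W
  R'_ceramic fibre blanket = ln(0.164/0.109)/(2πk) = 0.4085/(2π·0.0676) = 0.9618 m·K/W
ΣR = 0.001014 + 0.9433 + 0.9618 = 1.906 m·K/W
Q' = ΔT/ΣR = (255 °C − 25 °C)/1.906 = 120.7 W/m
From the inner boundary to the calcium silicate/ceramic fibre blanket interface, ΣR_partial = 0.9443 m·K/W.
T_interface = T_in − Q'·ΣR_partial = 255 °C − (120.7)(0.9443) = 141 °C

T = 141 °C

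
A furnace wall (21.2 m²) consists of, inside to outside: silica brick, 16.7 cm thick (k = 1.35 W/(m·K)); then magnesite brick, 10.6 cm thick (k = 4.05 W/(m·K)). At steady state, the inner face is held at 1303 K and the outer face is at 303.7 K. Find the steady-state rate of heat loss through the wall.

Q = 141 kW

Treat each layer as a resistance in series:
  R_silica brick = L/(kA) = 0.167/(1.35·21.2) = 0.005835 K/W
  R_magnesite brick = L/(kA) = 0.106/(4.05·21.2) = 0.001235 K/W
ΣR = 0.005835 + 0.001235 = 0.007070 K/W
Q = ΔT/ΣR = (1303 K − 303.7 K)/0.007070 = 1.41×10^5 W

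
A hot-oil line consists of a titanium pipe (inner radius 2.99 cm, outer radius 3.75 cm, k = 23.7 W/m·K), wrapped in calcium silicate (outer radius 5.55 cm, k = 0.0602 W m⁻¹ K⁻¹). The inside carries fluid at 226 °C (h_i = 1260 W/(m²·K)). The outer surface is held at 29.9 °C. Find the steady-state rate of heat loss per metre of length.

Resistance network (inner→outer):
  R'_conv,in = 1/(2πr h) = 1/(2π·0.0299·1260) = 0.004225 m·K/W
  R'_titanium = ln(0.0375/0.0299)/(2πk) = 0.2265/(2π·23.7) = 0.001521 m·K/W
  R'_calcium silicate = ln(0.0555/0.0375)/(2πk) = 0.3920/(2π·0.0602) = 1.036 m·K/W
ΣR = 0.004225 + 0.001521 + 1.036 = 1.042 m·K/W
Q' = ΔT/ΣR = (226 °C − 29.9 °C)/1.042 = 188 W/m

Q' = 188 W/m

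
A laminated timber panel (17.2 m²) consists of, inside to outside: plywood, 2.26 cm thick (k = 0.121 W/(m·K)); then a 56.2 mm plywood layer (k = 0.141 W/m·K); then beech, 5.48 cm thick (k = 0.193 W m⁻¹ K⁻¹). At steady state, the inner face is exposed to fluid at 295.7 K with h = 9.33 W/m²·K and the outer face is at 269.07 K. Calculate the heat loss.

Treat each layer as a resistance in series:
  R_conv,in = 1/(hA) = 1/(9.33·17.2) = 0.006231 K/W
  R_plywood = L/(kA) = 0.0226/(0.121·17.2) = 0.01086 K/W
  R_plywood = L/(kA) = 0.0562/(0.141·17.2) = 0.02317 K/W
  R_beech = L/(kA) = 0.0548/(0.193·17.2) = 0.01651 K/W
ΣR = 0.006231 + 0.01086 + 0.02317 + 0.01651 = 0.05677 K/W
Q = ΔT/ΣR = (295.7 K − 269.07 K)/0.05677 = 469 W

Q = 469 W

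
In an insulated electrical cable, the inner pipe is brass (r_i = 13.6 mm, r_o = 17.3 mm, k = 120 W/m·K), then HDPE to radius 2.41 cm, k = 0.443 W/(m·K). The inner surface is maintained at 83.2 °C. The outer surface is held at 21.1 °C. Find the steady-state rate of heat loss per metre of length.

Q' = 520 W/m

Treat each layer as a resistance in series:
  R'_brass = ln(0.0173/0.0136)/(2πk) = 0.2406/(2π·120) = 3.192×10^-4 m·K/W
  R'_HDPE = ln(0.0241/0.0173)/(2πk) = 0.3315/(2π·0.443) = 0.1191 m·K/W
ΣR = 3.192×10^-4 + 0.1191 = 0.1194 m·K/W
Q' = ΔT/ΣR = (83.2 °C − 21.1 °C)/0.1194 = 520 W/m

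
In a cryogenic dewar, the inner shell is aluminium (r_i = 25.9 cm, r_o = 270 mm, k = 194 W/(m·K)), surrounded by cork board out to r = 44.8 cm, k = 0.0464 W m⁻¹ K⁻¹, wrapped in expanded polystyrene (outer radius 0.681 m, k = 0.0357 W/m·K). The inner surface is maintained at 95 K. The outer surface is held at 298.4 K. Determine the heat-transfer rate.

Q = 48.1 W

Resistance network (inner→outer):
  R_aluminium = (1/0.259 − 1/0.270)/(4πk) = 0.1573/(4π·194) = 6.452×10^-5 K/W
  R_cork board = (1/0.270 − 1/0.448)/(4πk) = 1.472/(4π·0.0464) = 2.524 K/W
  R_expanded polystyrene = (1/0.448 − 1/0.681)/(4πk) = 0.7637/(4π·0.0357) = 1.702 K/W
ΣR = 6.452×10^-5 + 2.524 + 1.702 = 4.226 K/W
Q = ΔT/ΣR = (95 K − 298.4 K)/4.226 = -48.1 W
(Negative Q ⇒ heat flows inward; heat gain = 48.1 W.)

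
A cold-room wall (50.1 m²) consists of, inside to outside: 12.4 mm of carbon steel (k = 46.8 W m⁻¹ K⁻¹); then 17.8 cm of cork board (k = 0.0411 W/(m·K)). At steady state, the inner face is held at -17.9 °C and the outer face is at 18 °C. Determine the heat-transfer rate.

Q = 415 W

Treat each layer as a resistance in series:
  R_carbon steel = L/(kA) = 0.0124/(46.8·50.1) = 5.289×10^-6 K/W
  R_cork board = L/(kA) = 0.178/(0.0411·50.1) = 0.08645 K/W
ΣR = 5.289×10^-6 + 0.08645 = 0.08646 K/W
Q = ΔT/ΣR = (-17.9 °C − 18 °C)/0.08646 = -415 W
(Negative Q ⇒ heat flows inward; heat gain = 415 W.)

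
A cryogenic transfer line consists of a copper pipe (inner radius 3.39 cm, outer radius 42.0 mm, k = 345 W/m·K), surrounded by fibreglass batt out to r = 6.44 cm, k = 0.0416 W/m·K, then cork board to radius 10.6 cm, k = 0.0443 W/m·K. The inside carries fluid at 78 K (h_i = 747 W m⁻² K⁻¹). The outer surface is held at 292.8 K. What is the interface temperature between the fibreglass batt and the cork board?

T = 180.7 K

Resistance network (inner→outer):
  R'_conv,in = 1/(2πr h) = 1/(2π·0.0339·747) = 0.006285 m·K/W
  R'_copper = ln(0.0420/0.0339)/(2πk) = 0.2143/(2π·345) = 9.884×10^-5 m·K/W
  R'_fibreglass batt = ln(0.0644/0.0420)/(2πk) = 0.4274/(2π·0.0416) = 1.635 m·K/W
  R'_cork board = ln(0.106/0.0644)/(2πk) = 0.4983/(2π·0.0443) = 1.790 m·K/W
ΣR = 0.006285 + 9.884×10^-5 + 1.635 + 1.790 = 3.431 m·K/W
Q' = ΔT/ΣR = (78 K − 292.8 K)/3.431 = -62.61 W/m
From the inner boundary to the fibreglass batt/cork board interface, ΣR_partial = 1.641 m·K/W.
T_interface = T_in − Q'·ΣR_partial = 78 K − (-62.61)(1.641) = 180.7 K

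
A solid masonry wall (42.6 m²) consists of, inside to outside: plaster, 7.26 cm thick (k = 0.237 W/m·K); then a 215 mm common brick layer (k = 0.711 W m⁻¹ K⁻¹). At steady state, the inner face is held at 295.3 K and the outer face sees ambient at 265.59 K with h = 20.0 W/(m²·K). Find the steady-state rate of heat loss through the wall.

Q = 1920 W

Series thermal resistances, inner to outer:
  R_plaster = L/(kA) = 0.0726/(0.237·42.6) = 0.007191 K/W
  R_common brick = L/(kA) = 0.215/(0.711·42.6) = 0.007098 K/W
  R_conv,out = 1/(hA) = 1/(20.0·42.6) = 0.001174 K/W
ΣR = 0.007191 + 0.007098 + 0.001174 = 0.01546 K/W
Q = ΔT/ΣR = (295.3 K − 265.59 K)/0.01546 = 1920 W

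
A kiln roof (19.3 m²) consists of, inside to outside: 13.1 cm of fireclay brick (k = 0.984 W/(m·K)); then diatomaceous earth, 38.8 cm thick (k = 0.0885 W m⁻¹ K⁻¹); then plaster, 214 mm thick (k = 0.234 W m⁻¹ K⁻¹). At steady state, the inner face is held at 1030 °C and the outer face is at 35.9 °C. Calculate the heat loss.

Q = 3530 W

Series thermal resistances, inner to outer:
  R_fireclay brick = L/(kA) = 0.131/(0.984·19.3) = 0.006898 K/W
  R_diatomaceous earth = L/(kA) = 0.388/(0.0885·19.3) = 0.2272 K/W
  R_plaster = L/(kA) = 0.214/(0.234·19.3) = 0.04738 K/W
ΣR = 0.006898 + 0.2272 + 0.04738 = 0.2815 K/W
Q = ΔT/ΣR = (1030 °C − 35.9 °C)/0.2815 = 3530 W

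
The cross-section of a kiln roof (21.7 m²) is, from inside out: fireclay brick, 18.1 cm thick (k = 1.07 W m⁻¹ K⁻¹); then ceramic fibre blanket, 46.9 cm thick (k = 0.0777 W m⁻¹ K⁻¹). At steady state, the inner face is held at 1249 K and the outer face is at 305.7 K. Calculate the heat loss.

Resistance network (inner→outer):
  R_fireclay brick = L/(kA) = 0.181/(1.07·21.7) = 0.007795 K/W
  R_ceramic fibre blanket = L/(kA) = 0.469/(0.0777·21.7) = 0.2782 K/W
ΣR = 0.007795 + 0.2782 = 0.2860 K/W
Q = ΔT/ΣR = (1249 K − 305.7 K)/0.2860 = 3300 W

Q = 3300 W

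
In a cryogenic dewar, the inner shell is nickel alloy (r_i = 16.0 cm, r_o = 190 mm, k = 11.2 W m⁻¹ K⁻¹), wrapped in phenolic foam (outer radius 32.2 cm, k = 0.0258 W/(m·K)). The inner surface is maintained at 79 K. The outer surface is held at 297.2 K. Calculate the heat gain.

Treat each layer as a resistance in series:
  R_nickel alloy = (1/0.160 − 1/0.190)/(4πk) = 0.9868/(4π·11.2) = 0.007012 K/W
  R_phenolic foam = (1/0.190 − 1/0.322)/(4πk) = 2.158/(4π·0.0258) = 6.655 K/W
ΣR = 0.007012 + 6.655 = 6.662 K/W
Q = ΔT/ΣR = (79 K − 297.2 K)/6.662 = -32.8 W
(Negative Q ⇒ heat flows inward; heat gain = 32.8 W.)

Q = 32.8 W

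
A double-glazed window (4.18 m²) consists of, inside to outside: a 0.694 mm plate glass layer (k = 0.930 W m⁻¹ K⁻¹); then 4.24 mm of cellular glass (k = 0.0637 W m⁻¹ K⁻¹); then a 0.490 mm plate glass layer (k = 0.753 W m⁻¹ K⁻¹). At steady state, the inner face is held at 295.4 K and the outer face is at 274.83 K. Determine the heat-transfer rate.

Treat each layer as a resistance in series:
  R_plate glass = L/(kA) = 6.94×10^-4/(0.930·4.18) = 1.785×10^-4 K/W
  R_cellular glass = L/(kA) = 0.00424/(0.0637·4.18) = 0.01592 K/W
  R_plate glass = L/(kA) = 4.90×10^-4/(0.753·4.18) = 1.557×10^-4 K/W
ΣR = 1.785×10^-4 + 0.01592 + 1.557×10^-4 = 0.01625 K/W
Q = ΔT/ΣR = (295.4 K − 274.83 K)/0.01625 = 1270 W

Q = 1270 W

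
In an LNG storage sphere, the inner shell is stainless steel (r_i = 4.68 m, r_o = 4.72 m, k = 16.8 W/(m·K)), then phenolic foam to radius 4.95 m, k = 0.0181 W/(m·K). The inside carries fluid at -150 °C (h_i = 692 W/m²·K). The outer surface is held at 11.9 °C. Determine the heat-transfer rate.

Resistance network (inner→outer):
  R_conv,in = 1/(4πr²h) = 1/(4π·4.68²·692) = 5.250×10^-6 K/W
  R_stainless steel = (1/4.68 − 1/4.72)/(4πk) = 0.001811/(4π·16.8) = 8.577×10^-6 K/W
  R_phenolic foam = (1/4.72 − 1/4.95)/(4πk) = 0.009844/(4π·0.0181) = 0.04328 K/W
ΣR = 5.250×10^-6 + 8.577×10^-6 + 0.04328 = 0.04329 K/W
Q = ΔT/ΣR = (-150 °C − 11.9 °C)/0.04329 = -3740 W
(Negative Q ⇒ heat flows inward; heat gain = 3740 W.)

Q = 3.74 kW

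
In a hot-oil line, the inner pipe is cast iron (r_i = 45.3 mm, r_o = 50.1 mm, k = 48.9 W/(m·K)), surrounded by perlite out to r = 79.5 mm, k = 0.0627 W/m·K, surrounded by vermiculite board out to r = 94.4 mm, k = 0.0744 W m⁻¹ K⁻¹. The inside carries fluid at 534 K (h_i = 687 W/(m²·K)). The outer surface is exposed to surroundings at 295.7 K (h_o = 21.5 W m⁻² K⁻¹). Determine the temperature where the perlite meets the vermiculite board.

Series thermal resistances, inner to outer:
  R'_conv,in = 1/(2πr h) = 1/(2π·0.0453·687) = 0.005114 m·K/W
  R'_cast iron = ln(0.0501/0.0453)/(2πk) = 0.1007/(2π·48.9) = 3.278×10^-4 m·K/W
  R'_perlite = ln(0.0795/0.0501)/(2πk) = 0.4617/(2π·0.0627) = 1.172 m·K/W
  R'_vermiculite board = ln(0.0944/0.0795)/(2πk) = 0.1718/(2π·0.0744) = 0.3675 m·K/W
  R'_conv,out = 1/(2πr h) = 1/(2π·0.0944·21.5) = 0.07842 m·K/W
ΣR = 0.005114 + 3.278×10^-4 + 1.172 + 0.3675 + 0.07842 = 1.623 m·K/W
Q' = ΔT/ΣR = (534 K − 295.7 K)/1.623 = 146.8 W/m
From the inner boundary to the perlite/vermiculite board interface, ΣR_partial = 1.177 m·K/W.
T_interface = T_in − Q'·ΣR_partial = 534 K − (146.8)(1.177) = 361.2 K

T = 361.2 K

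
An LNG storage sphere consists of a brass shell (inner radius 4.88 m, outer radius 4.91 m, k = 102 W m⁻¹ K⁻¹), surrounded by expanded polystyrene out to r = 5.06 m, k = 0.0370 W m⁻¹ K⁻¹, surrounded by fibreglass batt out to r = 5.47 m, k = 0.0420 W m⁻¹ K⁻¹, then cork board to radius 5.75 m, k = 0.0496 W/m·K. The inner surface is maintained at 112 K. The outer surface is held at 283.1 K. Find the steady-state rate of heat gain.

Resistance network (inner→outer):
  R_brass = (1/4.88 − 1/4.91)/(4πk) = 0.001252/(4π·102) = 9.768×10^-7 K/W
  R_expanded polystyrene = (1/4.91 − 1/5.06)/(4πk) = 0.006038/(4π·0.0370) = 0.01299 K/W
  R_fibreglass batt = (1/5.06 − 1/5.47)/(4πk) = 0.01481/(4π·0.0420) = 0.02807 K/W
  R_cork board = (1/5.47 − 1/5.75)/(4πk) = 0.008902/(4π·0.0496) = 0.01428 K/W
ΣR = 9.768×10^-7 + 0.01299 + 0.02807 + 0.01428 = 0.05534 K/W
Q = ΔT/ΣR = (112 K − 283.1 K)/0.05534 = -3090 W
(Negative Q ⇒ heat flows inward; heat gain = 3090 W.)

Q = 3.09 kW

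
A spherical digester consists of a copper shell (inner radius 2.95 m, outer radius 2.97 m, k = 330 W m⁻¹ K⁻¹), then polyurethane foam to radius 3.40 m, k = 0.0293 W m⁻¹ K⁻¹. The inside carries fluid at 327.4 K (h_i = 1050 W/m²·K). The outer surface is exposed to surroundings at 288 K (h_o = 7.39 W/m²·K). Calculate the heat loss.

Resistance network (inner→outer):
  R_conv,in = 1/(4πr²h) = 1/(4π·2.95²·1050) = 8.709×10^-6 K/W
  R_copper = (1/2.95 − 1/2.97)/(4πk) = 0.002283/(4π·330) = 5.505×10^-7 K/W
  R_polyurethane foam = (1/2.97 − 1/3.40)/(4πk) = 0.04258/(4π·0.0293) = 0.1157 K/W
  R_conv,out = 1/(4πr²h) = 1/(4π·3.40²·7.39) = 9.315×10^-4 K/W
ΣR = 8.709×10^-6 + 5.505×10^-7 + 0.1157 + 9.315×10^-4 = 0.1166 K/W
Q = ΔT/ΣR = (327.4 K − 288 K)/0.1166 = 338 W

Q = 338 W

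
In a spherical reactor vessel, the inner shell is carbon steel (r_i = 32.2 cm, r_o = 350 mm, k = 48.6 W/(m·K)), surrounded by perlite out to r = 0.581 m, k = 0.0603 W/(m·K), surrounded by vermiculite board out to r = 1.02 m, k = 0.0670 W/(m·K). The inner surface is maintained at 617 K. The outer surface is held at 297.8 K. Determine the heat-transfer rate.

Resistance network (inner→outer):
  R_carbon steel = (1/0.322 − 1/0.350)/(4πk) = 0.2484/(4π·48.6) = 4.068×10^-4 K/W
  R_perlite = (1/0.350 − 1/0.581)/(4πk) = 1.136/(4π·0.0603) = 1.499 K/W
  R_vermiculite board = (1/0.581 − 1/1.02)/(4πk) = 0.7408/(4π·0.0670) = 0.8798 K/W
ΣR = 4.068×10^-4 + 1.499 + 0.8798 = 2.379 K/W
Q = ΔT/ΣR = (617 K − 297.8 K)/2.379 = 134 W

Q = 134 W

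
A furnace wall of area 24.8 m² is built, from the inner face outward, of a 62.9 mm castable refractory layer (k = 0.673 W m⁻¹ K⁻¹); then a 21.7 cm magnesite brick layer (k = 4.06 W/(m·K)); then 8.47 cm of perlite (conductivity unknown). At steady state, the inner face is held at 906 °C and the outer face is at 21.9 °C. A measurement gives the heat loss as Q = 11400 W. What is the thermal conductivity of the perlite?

k = 0.0477 W/m·K

ΣR = ΔT/Q = |906 − 21.9|/11400 = 0.07755 K/W
Known resistances:
  R_castable refractory = L/(kA) = 0.0629/(0.673·24.8) = 0.003769 K/W
  R_magnesite brick = L/(kA) = 0.217/(4.06·24.8) = 0.002155 K/W
R_perlite = ΣR − ΣR_known = 0.07755 − 0.005924 = 0.07163 K/W
L/(kA) = 0.07163 ⇒ k = 0.0847/(0.07163·24.8) = 0.0477 W/m·K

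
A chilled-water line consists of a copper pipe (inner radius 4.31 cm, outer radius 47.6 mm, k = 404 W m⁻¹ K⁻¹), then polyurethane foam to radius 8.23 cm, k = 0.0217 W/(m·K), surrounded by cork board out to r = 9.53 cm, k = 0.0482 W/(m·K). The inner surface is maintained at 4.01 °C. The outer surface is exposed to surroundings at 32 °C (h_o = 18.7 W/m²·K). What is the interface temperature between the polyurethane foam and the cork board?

T = 28.5 °C

Treat each layer as a resistance in series:
  R'_copper = ln(0.0476/0.0431)/(2πk) = 0.09931/(2π·404) = 3.912×10^-5 m·K/W
  R'_polyurethane foam = ln(0.0823/0.0476)/(2πk) = 0.5475/(2π·0.0217) = 4.016 m·K/W
  R'_cork board = ln(0.0953/0.0823)/(2πk) = 0.1467/(2π·0.0482) = 0.4843 m·K/W
  R'_conv,out = 1/(2πr h) = 1/(2π·0.0953·18.7) = 0.08931 m·K/W
ΣR = 3.912×10^-5 + 4.016 + 0.4843 + 0.08931 = 4.590 m·K/W
Q' = ΔT/ΣR = (4.01 °C − 32 °C)/4.590 = -6.098 W/m
From the inner boundary to the polyurethane foam/cork board interface, ΣR_partial = 4.016 m·K/W.
T_interface = T_in − Q'·ΣR_partial = 4.01 °C − (-6.098)(4.016) = 28.5 °C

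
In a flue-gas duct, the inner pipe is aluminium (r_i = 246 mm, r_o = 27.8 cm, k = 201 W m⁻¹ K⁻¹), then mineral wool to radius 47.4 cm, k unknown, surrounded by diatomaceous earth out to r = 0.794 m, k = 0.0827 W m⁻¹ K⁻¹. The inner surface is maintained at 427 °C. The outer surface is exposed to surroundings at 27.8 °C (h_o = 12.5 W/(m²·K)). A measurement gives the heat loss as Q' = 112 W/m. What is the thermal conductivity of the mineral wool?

ΣR = ΔT/Q' = |427 − 27.8|/112 = 3.564 m·K/W
Known resistances:
  R'_aluminium = ln(0.278/0.246)/(2πk) = 0.1223/(2π·201) = 9.683×10^-5 m·K/W
  R'_diatomaceous earth = ln(0.794/0.474)/(2πk) = 0.5159/(2π·0.0827) = 0.9928 m·K/W
  R'_conv,out = 1/(2πr h) = 1/(2π·0.794·12.5) = 0.01604 m·K/W
R_mineral wool = ΣR − ΣR_known = 3.564 − 1.009 = 2.555 m·K/W
ln(r₂/r₁)/(2πk) = 2.555 ⇒ k = 0.5336/(2π·2.555) = 0.0332 W/m·K

k = 0.0332 W/m·K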